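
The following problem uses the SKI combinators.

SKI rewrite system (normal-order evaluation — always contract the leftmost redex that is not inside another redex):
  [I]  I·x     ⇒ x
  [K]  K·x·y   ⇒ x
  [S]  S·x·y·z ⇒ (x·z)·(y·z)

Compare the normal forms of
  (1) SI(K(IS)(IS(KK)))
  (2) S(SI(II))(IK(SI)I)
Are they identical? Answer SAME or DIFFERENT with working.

Answer: DIFFERENT — A ⇓ SIS, B ⇓ S(SII)(SI)

Reduction:
Term A:
  start: SI(K(IS)(IS(KK)))
  step 1: SI(IS)
  step 2: SIS

Term B:
  start: S(SI(II))(IK(SI)I)
  step 1: S(SII)(IK(SI)I)
  step 2: S(SII)(K(SI)I)
  step 3: S(SII)(SI)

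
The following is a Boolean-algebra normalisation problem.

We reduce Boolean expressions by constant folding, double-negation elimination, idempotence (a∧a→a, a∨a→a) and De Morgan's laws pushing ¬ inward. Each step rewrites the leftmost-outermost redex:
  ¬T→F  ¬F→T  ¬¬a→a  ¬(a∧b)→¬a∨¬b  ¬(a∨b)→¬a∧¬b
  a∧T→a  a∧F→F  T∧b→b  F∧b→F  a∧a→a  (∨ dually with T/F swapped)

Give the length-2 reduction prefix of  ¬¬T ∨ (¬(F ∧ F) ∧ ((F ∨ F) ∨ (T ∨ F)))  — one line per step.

Answer: after 2 steps: T

Reduction:
  start: ¬¬T ∨ (¬(F ∧ F) ∧ ((F ∨ F) ∨ (T ∨ F)))
  step 1: T ∨ (¬(F ∧ F) ∧ ((F ∨ F) ∨ (T ∨ F)))
  step 2: T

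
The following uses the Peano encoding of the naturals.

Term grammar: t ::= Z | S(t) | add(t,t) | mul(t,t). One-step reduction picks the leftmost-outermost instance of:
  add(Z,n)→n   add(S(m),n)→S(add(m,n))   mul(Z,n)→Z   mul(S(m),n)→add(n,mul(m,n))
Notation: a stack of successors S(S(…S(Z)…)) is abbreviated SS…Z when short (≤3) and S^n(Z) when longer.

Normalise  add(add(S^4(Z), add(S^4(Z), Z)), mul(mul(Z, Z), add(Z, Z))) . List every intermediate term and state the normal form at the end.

  start: add(add(S^4(Z), add(S^4(Z), Z)), mul(mul(Z, Z), add(Z, Z)))
  [1] add(S(add(SSSZ, add(S^4(Z), Z))), mul(mul(Z, Z), add(Z, Z)))
  [2] S(add(add(SSSZ, add(S^4(Z), Z)), mul(mul(Z, Z), add(Z, Z))))
  [3] S(add(S(add(SSZ, add(S^4(Z), Z))), mul(mul(Z, Z), add(Z, Z))))
  [4] S(S(add(add(SSZ, add(S^4(Z), Z)), mul(mul(Z, Z), add(Z, Z)))))
  [5] S(S(add(S(add(SZ, add(S^4(Z), Z))), mul(mul(Z, Z), add(Z, Z)))))
  [6] S(S(S(add(add(SZ, add(S^4(Z), Z)), mul(mul(Z, Z), add(Z, Z))))))
  [7] S(S(S(add(S(add(Z, add(S^4(Z), Z))), mul(mul(Z, Z), add(Z, Z))))))
  [8] S(S(S(S(add(add(Z, add(S^4(Z), Z)), mul(mul(Z, Z), add(Z, Z)))))))
  [9] S(S(S(S(add(add(S^4(Z), Z), mul(mul(Z, Z), add(Z, Z)))))))
  [10] S(S(S(S(add(S(add(SSSZ, Z)), mul(mul(Z, Z), add(Z, Z)))))))
  [11] S(S(S(S(S(add(add(SSSZ, Z), mul(mul(Z, Z), add(Z, Z))))))))
  [12] S(S(S(S(S(add(S(add(SSZ, Z)), mul(mul(Z, Z), add(Z, Z))))))))
  [13] S(S(S(S(S(S(add(add(SSZ, Z), mul(mul(Z, Z), add(Z, Z)))))))))
  [14] S(S(S(S(S(S(add(S(add(SZ, Z)), mul(mul(Z, Z), add(Z, Z)))))))))
  [15] S(S(S(S(S(S(S(add(add(SZ, Z), mul(mul(Z, Z), add(Z, Z))))))))))
  [16] S(S(S(S(S(S(S(add(S(add(Z, Z)), mul(mul(Z, Z), add(Z, Z))))))))))
  [17] S(S(S(S(S(S(S(S(add(add(Z, Z), mul(mul(Z, Z), add(Z, Z)))))))))))
  [18] S(S(S(S(S(S(S(S(add(Z, mul(mul(Z, Z), add(Z, Z)))))))))))
  [19] S(S(S(S(S(S(S(S(mul(mul(Z, Z), add(Z, Z))))))))))
  [20] S(S(S(S(S(S(S(S(mul(Z, add(Z, Z))))))))))
  [21] S^8(Z)

Answer: normal form = S^8(Z)  (in 21 steps)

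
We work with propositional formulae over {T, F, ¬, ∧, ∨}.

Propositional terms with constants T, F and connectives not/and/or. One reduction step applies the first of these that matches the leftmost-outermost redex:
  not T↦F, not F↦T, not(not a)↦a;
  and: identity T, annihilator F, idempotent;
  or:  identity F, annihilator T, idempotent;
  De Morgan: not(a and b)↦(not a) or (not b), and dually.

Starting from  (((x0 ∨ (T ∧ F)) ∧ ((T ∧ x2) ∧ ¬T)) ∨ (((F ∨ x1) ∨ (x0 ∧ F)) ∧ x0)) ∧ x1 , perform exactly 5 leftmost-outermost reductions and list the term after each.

  start: (((x0 ∨ (T ∧ F)) ∧ ((T ∧ x2) ∧ ¬T)) ∨ (((F ∨ x1) ∨ (x0 ∧ F)) ∧ x0)) ∧ x1
  [1] (((x0 ∨ F) ∧ ((T ∧ x2) ∧ ¬T)) ∨ (((F ∨ x1) ∨ (x0 ∧ F)) ∧ x0)) ∧ x1
  [2] ((x0 ∧ ((T ∧ x2) ∧ ¬T)) ∨ (((F ∨ x1) ∨ (x0 ∧ F)) ∧ x0)) ∧ x1
  [3] ((x0 ∧ (x2 ∧ ¬T)) ∨ (((F ∨ x1) ∨ (x0 ∧ F)) ∧ x0)) ∧ x1
  [4] ((x0 ∧ (x2 ∧ F)) ∨ (((F ∨ x1) ∨ (x0 ∧ F)) ∧ x0)) ∧ x1
  [5] ((x0 ∧ F) ∨ (((F ∨ x1) ∨ (x0 ∧ F)) ∧ x0)) ∧ x1

Answer: after 5 steps: ((x0 ∧ F) ∨ (((F ∨ x1) ∨ (x0 ∧ F)) ∧ x0)) ∧ x1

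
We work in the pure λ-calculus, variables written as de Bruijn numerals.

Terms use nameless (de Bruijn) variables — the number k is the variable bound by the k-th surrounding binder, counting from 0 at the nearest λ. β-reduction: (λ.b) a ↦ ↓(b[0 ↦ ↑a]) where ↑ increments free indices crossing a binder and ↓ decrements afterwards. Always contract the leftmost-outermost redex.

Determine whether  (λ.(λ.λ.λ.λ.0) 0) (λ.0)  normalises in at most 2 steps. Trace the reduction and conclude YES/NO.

Answer: YES — reaches normal form λ.λ.λ.0 in 2 ≤ 2 steps

Reduction:
  start: (λ.(λ.λ.λ.λ.0) 0) (λ.0)
  →1  (λ.λ.λ.λ.0) (λ.0)
  →2  λ.λ.λ.0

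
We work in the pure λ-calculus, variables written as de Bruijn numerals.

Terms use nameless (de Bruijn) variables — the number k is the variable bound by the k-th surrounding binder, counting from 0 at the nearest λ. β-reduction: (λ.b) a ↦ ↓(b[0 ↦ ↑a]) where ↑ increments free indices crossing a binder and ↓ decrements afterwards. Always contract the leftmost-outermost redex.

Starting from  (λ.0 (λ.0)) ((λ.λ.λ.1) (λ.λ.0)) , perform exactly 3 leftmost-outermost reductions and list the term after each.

Answer: after 3 steps: λ.λ.0

Reduction:
  start: (λ.0 (λ.0)) ((λ.λ.λ.1) (λ.λ.0))
  →1  (λ.λ.λ.1) (λ.λ.0) (λ.0)
  →2  (λ.λ.1) (λ.0)
  →3  λ.λ.0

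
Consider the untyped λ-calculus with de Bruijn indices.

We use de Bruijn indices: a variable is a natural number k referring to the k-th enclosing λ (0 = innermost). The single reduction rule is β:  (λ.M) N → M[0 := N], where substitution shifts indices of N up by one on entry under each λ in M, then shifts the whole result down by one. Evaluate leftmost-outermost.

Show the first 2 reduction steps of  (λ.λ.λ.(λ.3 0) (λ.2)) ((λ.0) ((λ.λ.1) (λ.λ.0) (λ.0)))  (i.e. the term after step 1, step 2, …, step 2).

Answer: after 2 steps: λ.λ.(λ.0) ((λ.λ.1) (λ.λ.0) (λ.0)) (λ.2)

Derivation:
  start: (λ.λ.λ.(λ.3 0) (λ.2)) ((λ.0) ((λ.λ.1) (λ.λ.0) (λ.0)))
  step 1: λ.λ.(λ.(λ.0) ((λ.λ.1) (λ.λ.0) (λ.0)) 0) (λ.2)
  step 2: λ.λ.(λ.0) ((λ.λ.1) (λ.λ.0) (λ.0)) (λ.2)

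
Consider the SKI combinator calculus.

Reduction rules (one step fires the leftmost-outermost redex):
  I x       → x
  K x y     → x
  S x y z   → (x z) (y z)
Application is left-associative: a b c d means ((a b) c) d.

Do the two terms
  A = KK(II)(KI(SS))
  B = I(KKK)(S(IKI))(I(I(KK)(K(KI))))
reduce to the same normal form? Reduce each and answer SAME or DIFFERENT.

Answer: DIFFERENT — A ⇓ KI, B ⇓ S(KI)

Derivation:
Term A:
  start: KK(II)(KI(SS))
  step 1: K(KI(SS))
  step 2: KI

Term B:
  start: I(KKK)(S(IKI))(I(I(KK)(K(KI))))
  step 1: KKK(S(IKI))(I(I(KK)(K(KI))))
  step 2: K(S(IKI))(I(I(KK)(K(KI))))
  step 3: S(IKI)
  step 4: S(KI)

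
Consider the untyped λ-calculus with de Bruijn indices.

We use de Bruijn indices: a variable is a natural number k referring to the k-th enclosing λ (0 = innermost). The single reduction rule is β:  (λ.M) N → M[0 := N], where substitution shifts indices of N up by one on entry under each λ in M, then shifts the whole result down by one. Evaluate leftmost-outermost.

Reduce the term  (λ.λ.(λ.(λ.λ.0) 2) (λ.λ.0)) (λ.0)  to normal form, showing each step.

  start: (λ.λ.(λ.(λ.λ.0) 2) (λ.λ.0)) (λ.0)
  [1] λ.(λ.(λ.λ.0) (λ.0)) (λ.λ.0)
  [2] λ.(λ.λ.0) (λ.0)
  [3] λ.λ.0

Answer: normal form = λ.λ.0  (in 3 steps)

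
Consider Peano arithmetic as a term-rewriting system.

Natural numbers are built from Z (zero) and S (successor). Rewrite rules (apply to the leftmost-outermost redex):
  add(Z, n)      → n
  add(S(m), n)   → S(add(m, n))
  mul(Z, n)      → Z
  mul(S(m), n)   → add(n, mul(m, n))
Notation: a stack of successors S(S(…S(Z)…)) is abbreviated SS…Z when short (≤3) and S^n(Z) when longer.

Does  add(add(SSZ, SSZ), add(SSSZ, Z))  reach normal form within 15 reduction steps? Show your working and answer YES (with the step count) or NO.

Answer: YES — reaches normal form S^7(Z) in 12 ≤ 15 steps

Derivation:
  start: add(add(SSZ, SSZ), add(SSSZ, Z))
  →1  add(S(add(SZ, SSZ)), add(SSSZ, Z))
  →2  S(add(add(SZ, SSZ), add(SSSZ, Z)))
  →3  S(add(S(add(Z, SSZ)), add(SSSZ, Z)))
  →4  S(S(add(add(Z, SSZ), add(SSSZ, Z))))
  →5  S(S(add(SSZ, add(SSSZ, Z))))
  →6  S(S(S(add(SZ, add(SSSZ, Z)))))
  →7  S(S(S(S(add(Z, add(SSSZ, Z))))))
  →8  S(S(S(S(add(SSSZ, Z)))))
  →9  S(S(S(S(S(add(SSZ, Z))))))
  →10  S(S(S(S(S(S(add(SZ, Z)))))))
  →11  S(S(S(S(S(S(S(add(Z, Z))))))))
  →12  S^7(Z)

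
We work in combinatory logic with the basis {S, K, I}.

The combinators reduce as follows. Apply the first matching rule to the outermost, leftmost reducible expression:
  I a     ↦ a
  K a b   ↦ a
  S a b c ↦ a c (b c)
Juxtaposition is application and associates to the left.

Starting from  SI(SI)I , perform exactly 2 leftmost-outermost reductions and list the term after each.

  start: SI(SI)I
  [1] II(SII)
  [2] I(SII)

Answer: after 2 steps: I(SII)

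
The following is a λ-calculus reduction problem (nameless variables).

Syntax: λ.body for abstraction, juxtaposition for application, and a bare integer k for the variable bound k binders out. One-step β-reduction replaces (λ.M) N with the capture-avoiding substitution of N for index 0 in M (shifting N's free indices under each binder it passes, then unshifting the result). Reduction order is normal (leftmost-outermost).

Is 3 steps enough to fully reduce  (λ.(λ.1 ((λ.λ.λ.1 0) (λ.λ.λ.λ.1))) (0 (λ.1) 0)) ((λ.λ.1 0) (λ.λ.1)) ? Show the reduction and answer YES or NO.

Answer: NO — after 3 steps the term is (λ.(λ.λ.1) 0) ((λ.λ.λ.1 0) (λ.λ.λ.λ.1)), not yet normal

Reduction:
  start: (λ.(λ.1 ((λ.λ.λ.1 0) (λ.λ.λ.λ.1))) (0 (λ.1) 0)) ((λ.λ.1 0) (λ.λ.1))
  [1] (λ.(λ.λ.1 0) (λ.λ.1) ((λ.λ.λ.1 0) (λ.λ.λ.λ.1))) ((λ.λ.1 0) (λ.λ.1) (λ.(λ.λ.1 0) (λ.λ.1)) ((λ.λ.1 0) (λ.λ.1)))
  [2] (λ.λ.1 0) (λ.λ.1) ((λ.λ.λ.1 0) (λ.λ.λ.λ.1))
  [3] (λ.(λ.λ.1) 0) ((λ.λ.λ.1 0) (λ.λ.λ.λ.1))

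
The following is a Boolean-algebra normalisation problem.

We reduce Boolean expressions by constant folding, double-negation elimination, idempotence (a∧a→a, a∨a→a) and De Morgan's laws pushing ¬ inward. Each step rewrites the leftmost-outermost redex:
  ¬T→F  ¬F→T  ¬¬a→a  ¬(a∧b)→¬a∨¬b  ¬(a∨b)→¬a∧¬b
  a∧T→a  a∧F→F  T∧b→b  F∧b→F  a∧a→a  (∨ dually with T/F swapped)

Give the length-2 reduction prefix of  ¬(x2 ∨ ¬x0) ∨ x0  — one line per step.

Answer: after 2 steps: (¬x2 ∧ x0) ∨ x0

Reduction:
  start: ¬(x2 ∨ ¬x0) ∨ x0
  [1] (¬x2 ∧ ¬¬x0) ∨ x0
  [2] (¬x2 ∧ x0) ∨ x0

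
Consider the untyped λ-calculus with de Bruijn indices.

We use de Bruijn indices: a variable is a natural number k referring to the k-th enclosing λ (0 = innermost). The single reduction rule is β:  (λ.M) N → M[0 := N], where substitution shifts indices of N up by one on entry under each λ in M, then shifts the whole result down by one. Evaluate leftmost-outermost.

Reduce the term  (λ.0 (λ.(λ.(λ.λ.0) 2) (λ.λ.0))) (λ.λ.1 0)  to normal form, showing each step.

Answer: normal form = λ.λ.0  (in 5 steps)

Working:
  start: (λ.0 (λ.(λ.(λ.λ.0) 2) (λ.λ.0))) (λ.λ.1 0)
  →1  (λ.λ.1 0) (λ.(λ.(λ.λ.0) (λ.λ.1 0)) (λ.λ.0))
  →2  λ.(λ.(λ.(λ.λ.0) (λ.λ.1 0)) (λ.λ.0)) 0
  →3  λ.(λ.(λ.λ.0) (λ.λ.1 0)) (λ.λ.0)
  →4  λ.(λ.λ.0) (λ.λ.1 0)
  →5  λ.λ.0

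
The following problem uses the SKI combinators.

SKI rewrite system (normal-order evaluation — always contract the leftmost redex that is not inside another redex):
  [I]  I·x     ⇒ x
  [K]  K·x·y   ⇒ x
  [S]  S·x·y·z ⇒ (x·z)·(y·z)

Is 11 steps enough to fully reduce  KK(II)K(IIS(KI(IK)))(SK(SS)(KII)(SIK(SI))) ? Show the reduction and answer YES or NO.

Answer: YES — reaches normal form K(SI(K(SI))) in 8 ≤ 11 steps

Working:
  start: KK(II)K(IIS(KI(IK)))(SK(SS)(KII)(SIK(SI)))
  step 1: KK(IIS(KI(IK)))(SK(SS)(KII)(SIK(SI)))
  step 2: K(SK(SS)(KII)(SIK(SI)))
  step 3: K(K(KII)(SS(KII))(SIK(SI)))
  step 4: K(KII(SIK(SI)))
  step 5: K(I(SIK(SI)))
  step 6: K(SIK(SI))
  step 7: K(I(SI)(K(SI)))
  step 8: K(SI(K(SI)))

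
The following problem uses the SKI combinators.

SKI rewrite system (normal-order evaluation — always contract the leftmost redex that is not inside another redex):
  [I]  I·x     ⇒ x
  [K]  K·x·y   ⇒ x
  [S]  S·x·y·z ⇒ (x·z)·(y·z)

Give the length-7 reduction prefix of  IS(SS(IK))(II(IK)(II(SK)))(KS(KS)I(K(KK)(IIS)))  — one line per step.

Answer: after 7 steps: II(IK)(II(SK))(KS(KS)I(K(KK)(IIS)))(K(KK)(IIS)(II(IK)(II(SK))(KS(KS)I(K(KK)(IIS)))))(IK(KS(KS)I(K(KK)(IIS)))(II(IK)(II(SK))(KS(KS)I(K(KK)(IIS)))))

Working:
  start: IS(SS(IK))(II(IK)(II(SK)))(KS(KS)I(K(KK)(IIS)))
  →1  S(SS(IK))(II(IK)(II(SK)))(KS(KS)I(K(KK)(IIS)))
  →2  SS(IK)(KS(KS)I(K(KK)(IIS)))(II(IK)(II(SK))(KS(KS)I(K(KK)(IIS))))
  →3  S(KS(KS)I(K(KK)(IIS)))(IK(KS(KS)I(K(KK)(IIS))))(II(IK)(II(SK))(KS(KS)I(K(KK)(IIS))))
  →4  KS(KS)I(K(KK)(IIS))(II(IK)(II(SK))(KS(KS)I(K(KK)(IIS))))(IK(KS(KS)I(K(KK)(IIS)))(II(IK)(II(SK))(KS(KS)I(K(KK)(IIS)))))
  →5  SI(K(KK)(IIS))(II(IK)(II(SK))(KS(KS)I(K(KK)(IIS))))(IK(KS(KS)I(K(KK)(IIS)))(II(IK)(II(SK))(KS(KS)I(K(KK)(IIS)))))
  →6  I(II(IK)(II(SK))(KS(KS)I(K(KK)(IIS))))(K(KK)(IIS)(II(IK)(II(SK))(KS(KS)I(K(KK)(IIS)))))(IK(KS(KS)I(K(KK)(IIS)))(II(IK)(II(SK))(KS(KS)I(K(KK)(IIS)))))
  →7  II(IK)(II(SK))(KS(KS)I(K(KK)(IIS)))(K(KK)(IIS)(II(IK)(II(SK))(KS(KS)I(K(KK)(IIS)))))(IK(KS(KS)I(K(KK)(IIS)))(II(IK)(II(SK))(KS(KS)I(K(KK)(IIS)))))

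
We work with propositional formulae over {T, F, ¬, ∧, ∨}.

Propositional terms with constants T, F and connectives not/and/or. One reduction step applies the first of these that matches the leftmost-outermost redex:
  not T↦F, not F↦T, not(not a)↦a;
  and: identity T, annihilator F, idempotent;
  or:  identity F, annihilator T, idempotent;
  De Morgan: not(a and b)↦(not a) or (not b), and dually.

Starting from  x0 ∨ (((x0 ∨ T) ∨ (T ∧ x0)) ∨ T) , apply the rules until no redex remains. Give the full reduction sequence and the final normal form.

  start: x0 ∨ (((x0 ∨ T) ∨ (T ∧ x0)) ∨ T)
  step 1: x0 ∨ T
  step 2: T

Answer: normal form = T  (in 2 steps)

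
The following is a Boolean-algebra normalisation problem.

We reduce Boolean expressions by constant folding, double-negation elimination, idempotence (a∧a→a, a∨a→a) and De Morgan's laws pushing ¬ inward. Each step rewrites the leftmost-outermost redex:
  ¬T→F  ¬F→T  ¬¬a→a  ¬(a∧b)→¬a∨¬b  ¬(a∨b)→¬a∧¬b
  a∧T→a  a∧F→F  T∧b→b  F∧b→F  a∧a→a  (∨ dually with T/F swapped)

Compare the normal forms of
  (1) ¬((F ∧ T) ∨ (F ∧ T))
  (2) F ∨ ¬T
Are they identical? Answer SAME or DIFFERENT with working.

Answer: DIFFERENT — A ⇓ T, B ⇓ F

Working:
Term A:
  start: ¬((F ∧ T) ∨ (F ∧ T))
  →1  ¬(F ∧ T) ∧ ¬(F ∧ T)
  →2  ¬(F ∧ T)
  →3  ¬F ∨ ¬T
  →4  T ∨ ¬T
  →5  T

Term B:
  start: F ∨ ¬T
  →1  ¬T
  →2  F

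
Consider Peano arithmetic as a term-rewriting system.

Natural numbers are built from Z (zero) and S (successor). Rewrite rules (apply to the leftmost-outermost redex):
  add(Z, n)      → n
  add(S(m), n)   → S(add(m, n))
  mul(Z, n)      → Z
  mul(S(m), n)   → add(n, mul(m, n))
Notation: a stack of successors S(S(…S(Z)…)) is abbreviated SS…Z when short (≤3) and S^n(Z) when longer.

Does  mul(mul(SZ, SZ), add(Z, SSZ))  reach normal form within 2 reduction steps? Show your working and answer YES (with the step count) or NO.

Answer: NO — after 2 steps the term is mul(S(add(Z, mul(Z, SZ))), add(Z, SSZ)), not yet normal

Working:
  start: mul(mul(SZ, SZ), add(Z, SSZ))
  step 1: mul(add(SZ, mul(Z, SZ)), add(Z, SSZ))
  step 2: mul(S(add(Z, mul(Z, SZ))), add(Z, SSZ))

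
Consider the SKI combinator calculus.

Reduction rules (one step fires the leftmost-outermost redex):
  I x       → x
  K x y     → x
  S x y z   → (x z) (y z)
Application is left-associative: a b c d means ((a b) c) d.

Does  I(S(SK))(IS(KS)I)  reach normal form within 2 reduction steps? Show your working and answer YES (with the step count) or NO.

  start: I(S(SK))(IS(KS)I)
  →1  S(SK)(IS(KS)I)
  →2  S(SK)(S(KS)I)

Answer: YES — reaches normal form S(SK)(S(KS)I) in 2 ≤ 2 steps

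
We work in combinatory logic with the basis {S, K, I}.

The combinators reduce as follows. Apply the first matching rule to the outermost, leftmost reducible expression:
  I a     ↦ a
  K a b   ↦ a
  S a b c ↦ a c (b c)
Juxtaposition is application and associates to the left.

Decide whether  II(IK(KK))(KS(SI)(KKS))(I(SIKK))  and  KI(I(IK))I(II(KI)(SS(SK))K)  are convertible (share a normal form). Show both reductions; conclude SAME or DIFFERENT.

Term A:
  start: II(IK(KK))(KS(SI)(KKS))(I(SIKK))
  step 1: I(IK(KK))(KS(SI)(KKS))(I(SIKK))
  step 2: IK(KK)(KS(SI)(KKS))(I(SIKK))
  step 3: K(KK)(KS(SI)(KKS))(I(SIKK))
  step 4: KK(I(SIKK))
  step 5: K

Term B:
  start: KI(I(IK))I(II(KI)(SS(SK))K)
  step 1: II(II(KI)(SS(SK))K)
  step 2: I(II(KI)(SS(SK))K)
  step 3: II(KI)(SS(SK))K
  step 4: I(KI)(SS(SK))K
  step 5: KI(SS(SK))K
  step 6: IK
  step 7: K

Answer: SAME — A ⇓ K, B ⇓ K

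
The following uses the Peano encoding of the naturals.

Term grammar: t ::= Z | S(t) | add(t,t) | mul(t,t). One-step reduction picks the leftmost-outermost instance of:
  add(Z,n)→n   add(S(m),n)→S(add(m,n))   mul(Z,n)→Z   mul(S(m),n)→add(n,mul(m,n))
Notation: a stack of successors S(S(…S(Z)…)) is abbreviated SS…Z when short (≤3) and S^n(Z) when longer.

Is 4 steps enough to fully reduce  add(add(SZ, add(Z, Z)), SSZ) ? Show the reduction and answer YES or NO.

  start: add(add(SZ, add(Z, Z)), SSZ)
  →1  add(S(add(Z, add(Z, Z))), SSZ)
  →2  S(add(add(Z, add(Z, Z)), SSZ))
  →3  S(add(add(Z, Z), SSZ))
  →4  S(add(Z, SSZ))

Answer: NO — after 4 steps the term is S(add(Z, SSZ)), not yet normal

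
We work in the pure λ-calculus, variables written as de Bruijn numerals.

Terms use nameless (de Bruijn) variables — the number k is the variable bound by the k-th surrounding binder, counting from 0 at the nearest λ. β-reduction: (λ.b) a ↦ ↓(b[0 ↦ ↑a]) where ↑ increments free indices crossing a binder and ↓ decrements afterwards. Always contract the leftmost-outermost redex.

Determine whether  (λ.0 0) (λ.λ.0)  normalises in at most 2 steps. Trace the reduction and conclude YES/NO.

Answer: YES — reaches normal form λ.0 in 2 ≤ 2 steps

Reduction:
  start: (λ.0 0) (λ.λ.0)
  [1] (λ.λ.0) (λ.λ.0)
  [2] λ.0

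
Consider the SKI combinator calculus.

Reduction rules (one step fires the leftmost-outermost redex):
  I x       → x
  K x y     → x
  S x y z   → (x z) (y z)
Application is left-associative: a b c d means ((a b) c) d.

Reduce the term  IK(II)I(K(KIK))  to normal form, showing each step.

Answer: normal form = KI  (in 5 steps)

Derivation:
  start: IK(II)I(K(KIK))
  [1] K(II)I(K(KIK))
  [2] II(K(KIK))
  [3] I(K(KIK))
  [4] K(KIK)
  [5] KI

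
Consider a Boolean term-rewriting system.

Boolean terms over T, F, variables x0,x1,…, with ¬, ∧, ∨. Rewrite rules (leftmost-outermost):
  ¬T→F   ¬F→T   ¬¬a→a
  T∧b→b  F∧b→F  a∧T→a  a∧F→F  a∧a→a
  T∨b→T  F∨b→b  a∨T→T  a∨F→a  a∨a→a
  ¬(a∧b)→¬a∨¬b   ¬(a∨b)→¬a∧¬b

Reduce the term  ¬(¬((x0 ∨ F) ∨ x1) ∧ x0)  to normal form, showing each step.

  start: ¬(¬((x0 ∨ F) ∨ x1) ∧ x0)
  →1  ¬¬((x0 ∨ F) ∨ x1) ∨ ¬x0
  →2  ((x0 ∨ F) ∨ x1) ∨ ¬x0
  →3  (x0 ∨ x1) ∨ ¬x0

Answer: normal form = (x0 ∨ x1) ∨ ¬x0  (in 3 steps)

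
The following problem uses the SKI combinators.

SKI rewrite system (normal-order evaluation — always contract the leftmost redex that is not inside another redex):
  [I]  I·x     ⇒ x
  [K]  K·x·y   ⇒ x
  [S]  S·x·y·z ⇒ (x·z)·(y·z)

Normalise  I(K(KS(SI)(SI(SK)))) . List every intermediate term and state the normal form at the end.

Answer: normal form = K(S(SI(SK)))  (in 2 steps)

Working:
  start: I(K(KS(SI)(SI(SK))))
  [1] K(KS(SI)(SI(SK)))
  [2] K(S(SI(SK)))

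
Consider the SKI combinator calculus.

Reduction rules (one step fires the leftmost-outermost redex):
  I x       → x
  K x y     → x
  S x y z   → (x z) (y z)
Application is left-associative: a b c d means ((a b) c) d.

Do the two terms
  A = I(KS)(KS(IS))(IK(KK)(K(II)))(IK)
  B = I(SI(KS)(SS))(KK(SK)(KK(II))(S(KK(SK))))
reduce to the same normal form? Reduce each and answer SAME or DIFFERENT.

Term A:
  start: I(KS)(KS(IS))(IK(KK)(K(II)))(IK)
  [1] KS(KS(IS))(IK(KK)(K(II)))(IK)
  [2] S(IK(KK)(K(II)))(IK)
  [3] S(K(KK)(K(II)))(IK)
  [4] S(KK)(IK)
  [5] S(KK)K

Term B:
  start: I(SI(KS)(SS))(KK(SK)(KK(II))(S(KK(SK))))
  [1] SI(KS)(SS)(KK(SK)(KK(II))(S(KK(SK))))
  [2] I(SS)(KS(SS))(KK(SK)(KK(II))(S(KK(SK))))
  [3] SS(KS(SS))(KK(SK)(KK(II))(S(KK(SK))))
  [4] S(KK(SK)(KK(II))(S(KK(SK))))(KS(SS)(KK(SK)(KK(II))(S(KK(SK)))))
  [5] S(K(KK(II))(S(KK(SK))))(KS(SS)(KK(SK)(KK(II))(S(KK(SK)))))
  [6] S(KK(II))(KS(SS)(KK(SK)(KK(II))(S(KK(SK)))))
  [7] SK(KS(SS)(KK(SK)(KK(II))(S(KK(SK)))))
  [8] SK(S(KK(SK)(KK(II))(S(KK(SK)))))
  [9] SK(S(K(KK(II))(S(KK(SK)))))
  [10] SK(S(KK(II)))
  [11] SK(SK)

Answer: DIFFERENT — A ⇓ S(KK)K, B ⇓ SK(SK)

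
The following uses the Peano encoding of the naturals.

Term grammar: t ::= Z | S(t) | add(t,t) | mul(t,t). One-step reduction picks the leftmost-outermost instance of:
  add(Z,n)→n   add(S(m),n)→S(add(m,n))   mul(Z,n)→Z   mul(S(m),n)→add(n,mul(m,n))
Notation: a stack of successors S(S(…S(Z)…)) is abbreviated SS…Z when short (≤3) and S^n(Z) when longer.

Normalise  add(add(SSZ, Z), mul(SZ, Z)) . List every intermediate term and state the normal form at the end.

Answer: normal form = SSZ  (in 9 steps)

Reduction:
  start: add(add(SSZ, Z), mul(SZ, Z))
  [1] add(S(add(SZ, Z)), mul(SZ, Z))
  [2] S(add(add(SZ, Z), mul(SZ, Z)))
  [3] S(add(S(add(Z, Z)), mul(SZ, Z)))
  [4] S(S(add(add(Z, Z), mul(SZ, Z))))
  [5] S(S(add(Z, mul(SZ, Z))))
  [6] S(S(mul(SZ, Z)))
  [7] S(S(add(Z, mul(Z, Z))))
  [8] S(S(mul(Z, Z)))
  [9] SSZ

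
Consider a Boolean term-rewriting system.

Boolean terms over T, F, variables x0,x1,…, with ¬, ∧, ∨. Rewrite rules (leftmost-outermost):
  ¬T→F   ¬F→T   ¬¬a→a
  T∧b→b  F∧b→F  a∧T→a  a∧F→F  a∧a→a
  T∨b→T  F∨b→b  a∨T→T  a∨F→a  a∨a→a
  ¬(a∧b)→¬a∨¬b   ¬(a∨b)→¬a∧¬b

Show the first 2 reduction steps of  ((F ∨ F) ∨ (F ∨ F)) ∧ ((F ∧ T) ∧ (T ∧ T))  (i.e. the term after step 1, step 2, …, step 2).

Answer: after 2 steps: F ∧ ((F ∧ T) ∧ (T ∧ T))

Derivation:
  start: ((F ∨ F) ∨ (F ∨ F)) ∧ ((F ∧ T) ∧ (T ∧ T))
  →1  (F ∨ F) ∧ ((F ∧ T) ∧ (T ∧ T))
  →2  F ∧ ((F ∧ T) ∧ (T ∧ T))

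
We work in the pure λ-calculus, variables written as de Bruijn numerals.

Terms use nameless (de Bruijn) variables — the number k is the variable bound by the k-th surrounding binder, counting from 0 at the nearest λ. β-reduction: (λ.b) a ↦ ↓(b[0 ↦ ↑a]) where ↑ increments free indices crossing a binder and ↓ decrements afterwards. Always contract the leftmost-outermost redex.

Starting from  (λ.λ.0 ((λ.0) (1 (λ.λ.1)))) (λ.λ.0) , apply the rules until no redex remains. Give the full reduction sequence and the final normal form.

Answer: normal form = λ.0 (λ.0)  (in 3 steps)

Reduction:
  start: (λ.λ.0 ((λ.0) (1 (λ.λ.1)))) (λ.λ.0)
  step 1: λ.0 ((λ.0) ((λ.λ.0) (λ.λ.1)))
  step 2: λ.0 ((λ.λ.0) (λ.λ.1))
  step 3: λ.0 (λ.0)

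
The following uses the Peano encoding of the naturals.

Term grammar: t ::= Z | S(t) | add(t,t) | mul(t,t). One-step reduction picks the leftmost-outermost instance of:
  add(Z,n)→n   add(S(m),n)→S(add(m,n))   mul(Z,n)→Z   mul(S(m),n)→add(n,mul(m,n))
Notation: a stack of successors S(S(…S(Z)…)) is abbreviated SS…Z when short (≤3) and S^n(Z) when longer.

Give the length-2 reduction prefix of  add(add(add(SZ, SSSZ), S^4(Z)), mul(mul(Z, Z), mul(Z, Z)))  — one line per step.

Answer: after 2 steps: add(S(add(add(Z, SSSZ), S^4(Z))), mul(mul(Z, Z), mul(Z, Z)))

Derivation:
  start: add(add(add(SZ, SSSZ), S^4(Z)), mul(mul(Z, Z), mul(Z, Z)))
  [1] add(add(S(add(Z, SSSZ)), S^4(Z)), mul(mul(Z, Z), mul(Z, Z)))
  [2] add(S(add(add(Z, SSSZ), S^4(Z))), mul(mul(Z, Z), mul(Z, Z)))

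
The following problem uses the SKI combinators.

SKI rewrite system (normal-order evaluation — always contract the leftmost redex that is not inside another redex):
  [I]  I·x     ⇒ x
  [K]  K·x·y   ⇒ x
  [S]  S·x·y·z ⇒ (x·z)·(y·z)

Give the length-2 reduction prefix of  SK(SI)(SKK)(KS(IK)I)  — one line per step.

Answer: after 2 steps: SKK(KS(IK)I)

Working:
  start: SK(SI)(SKK)(KS(IK)I)
  →1  K(SKK)(SI(SKK))(KS(IK)I)
  →2  SKK(KS(IK)I)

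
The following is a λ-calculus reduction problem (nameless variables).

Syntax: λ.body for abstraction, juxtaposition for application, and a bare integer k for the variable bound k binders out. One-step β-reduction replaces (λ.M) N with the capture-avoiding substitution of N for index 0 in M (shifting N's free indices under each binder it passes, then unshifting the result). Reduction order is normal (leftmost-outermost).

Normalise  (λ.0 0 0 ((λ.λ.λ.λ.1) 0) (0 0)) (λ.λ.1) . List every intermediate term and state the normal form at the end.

Answer: normal form = λ.λ.λ.1  (in 6 steps)

Working:
  start: (λ.0 0 0 ((λ.λ.λ.λ.1) 0) (0 0)) (λ.λ.1)
  step 1: (λ.λ.1) (λ.λ.1) (λ.λ.1) ((λ.λ.λ.λ.1) (λ.λ.1)) ((λ.λ.1) (λ.λ.1))
  step 2: (λ.λ.λ.1) (λ.λ.1) ((λ.λ.λ.λ.1) (λ.λ.1)) ((λ.λ.1) (λ.λ.1))
  step 3: (λ.λ.1) ((λ.λ.λ.λ.1) (λ.λ.1)) ((λ.λ.1) (λ.λ.1))
  step 4: (λ.(λ.λ.λ.λ.1) (λ.λ.1)) ((λ.λ.1) (λ.λ.1))
  step 5: (λ.λ.λ.λ.1) (λ.λ.1)
  step 6: λ.λ.λ.1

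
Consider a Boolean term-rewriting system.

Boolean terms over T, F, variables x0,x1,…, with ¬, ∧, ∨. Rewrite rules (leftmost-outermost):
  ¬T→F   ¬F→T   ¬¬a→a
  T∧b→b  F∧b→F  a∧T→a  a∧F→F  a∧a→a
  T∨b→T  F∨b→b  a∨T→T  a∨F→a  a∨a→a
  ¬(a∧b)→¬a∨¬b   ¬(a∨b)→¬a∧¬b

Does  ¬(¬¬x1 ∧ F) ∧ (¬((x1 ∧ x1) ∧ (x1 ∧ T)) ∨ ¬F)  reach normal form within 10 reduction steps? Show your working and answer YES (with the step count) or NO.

Answer: NO — after 10 steps the term is (¬x1 ∨ (¬x1 ∨ F)) ∨ ¬F, not yet normal

Derivation:
  start: ¬(¬¬x1 ∧ F) ∧ (¬((x1 ∧ x1) ∧ (x1 ∧ T)) ∨ ¬F)
  →1  (¬¬¬x1 ∨ ¬F) ∧ (¬((x1 ∧ x1) ∧ (x1 ∧ T)) ∨ ¬F)
  →2  (¬x1 ∨ ¬F) ∧ (¬((x1 ∧ x1) ∧ (x1 ∧ T)) ∨ ¬F)
  →3  (¬x1 ∨ T) ∧ (¬((x1 ∧ x1) ∧ (x1 ∧ T)) ∨ ¬F)
  →4  T ∧ (¬((x1 ∧ x1) ∧ (x1 ∧ T)) ∨ ¬F)
  →5  ¬((x1 ∧ x1) ∧ (x1 ∧ T)) ∨ ¬F
  →6  (¬(x1 ∧ x1) ∨ ¬(x1 ∧ T)) ∨ ¬F
  →7  ((¬x1 ∨ ¬x1) ∨ ¬(x1 ∧ T)) ∨ ¬F
  →8  (¬x1 ∨ ¬(x1 ∧ T)) ∨ ¬F
  →9  (¬x1 ∨ (¬x1 ∨ ¬T)) ∨ ¬F
  →10  (¬x1 ∨ (¬x1 ∨ F)) ∨ ¬F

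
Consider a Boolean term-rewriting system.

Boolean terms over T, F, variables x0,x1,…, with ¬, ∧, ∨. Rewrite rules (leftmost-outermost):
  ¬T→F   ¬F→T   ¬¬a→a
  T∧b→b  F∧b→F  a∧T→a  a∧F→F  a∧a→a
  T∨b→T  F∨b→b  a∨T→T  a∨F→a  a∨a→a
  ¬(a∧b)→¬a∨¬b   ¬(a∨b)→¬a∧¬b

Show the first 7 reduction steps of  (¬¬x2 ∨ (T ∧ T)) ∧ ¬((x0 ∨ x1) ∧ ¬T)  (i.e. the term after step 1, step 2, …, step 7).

  start: (¬¬x2 ∨ (T ∧ T)) ∧ ¬((x0 ∨ x1) ∧ ¬T)
  →1  (x2 ∨ (T ∧ T)) ∧ ¬((x0 ∨ x1) ∧ ¬T)
  →2  (x2 ∨ T) ∧ ¬((x0 ∨ x1) ∧ ¬T)
  →3  T ∧ ¬((x0 ∨ x1) ∧ ¬T)
  →4  ¬((x0 ∨ x1) ∧ ¬T)
  →5  ¬(x0 ∨ x1) ∨ ¬¬T
  →6  (¬x0 ∧ ¬x1) ∨ ¬¬T
  →7  (¬x0 ∧ ¬x1) ∨ T

Answer: after 7 steps: (¬x0 ∧ ¬x1) ∨ T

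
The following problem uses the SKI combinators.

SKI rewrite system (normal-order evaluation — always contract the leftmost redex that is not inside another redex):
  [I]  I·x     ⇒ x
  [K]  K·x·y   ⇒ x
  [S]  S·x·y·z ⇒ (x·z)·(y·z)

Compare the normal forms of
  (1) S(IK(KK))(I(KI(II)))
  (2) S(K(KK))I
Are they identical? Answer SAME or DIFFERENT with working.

Term A:
  start: S(IK(KK))(I(KI(II)))
  →1  S(K(KK))(I(KI(II)))
  →2  S(K(KK))(KI(II))
  →3  S(K(KK))I

Term B:
  start: S(K(KK))I

Answer: SAME — A ⇓ S(K(KK))I, B ⇓ S(K(KK))I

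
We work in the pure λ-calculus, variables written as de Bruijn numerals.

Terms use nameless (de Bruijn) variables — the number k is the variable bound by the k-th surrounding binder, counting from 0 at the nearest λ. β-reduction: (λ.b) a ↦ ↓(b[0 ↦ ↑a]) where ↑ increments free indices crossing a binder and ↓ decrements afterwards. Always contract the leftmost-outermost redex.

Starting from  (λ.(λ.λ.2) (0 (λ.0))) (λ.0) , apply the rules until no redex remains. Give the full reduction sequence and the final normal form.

Answer: normal form = λ.λ.0  (in 2 steps)

Derivation:
  start: (λ.(λ.λ.2) (0 (λ.0))) (λ.0)
  [1] (λ.λ.λ.0) ((λ.0) (λ.0))
  [2] λ.λ.0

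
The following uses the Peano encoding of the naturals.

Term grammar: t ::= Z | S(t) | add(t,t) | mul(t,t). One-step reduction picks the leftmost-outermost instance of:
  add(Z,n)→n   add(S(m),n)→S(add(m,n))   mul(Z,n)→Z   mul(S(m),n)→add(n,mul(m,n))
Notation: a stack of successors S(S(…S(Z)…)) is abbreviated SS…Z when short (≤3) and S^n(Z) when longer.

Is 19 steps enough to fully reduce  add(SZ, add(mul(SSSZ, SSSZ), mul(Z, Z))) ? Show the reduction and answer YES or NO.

  start: add(SZ, add(mul(SSSZ, SSSZ), mul(Z, Z)))
  step 1: S(add(Z, add(mul(SSSZ, SSSZ), mul(Z, Z))))
  step 2: S(add(mul(SSSZ, SSSZ), mul(Z, Z)))
  step 3: S(add(add(SSSZ, mul(SSZ, SSSZ)), mul(Z, Z)))
  step 4: S(add(S(add(SSZ, mul(SSZ, SSSZ))), mul(Z, Z)))
  step 5: S(S(add(add(SSZ, mul(SSZ, SSSZ)), mul(Z, Z))))
  step 6: S(S(add(S(add(SZ, mul(SSZ, SSSZ))), mul(Z, Z))))
  step 7: S(S(S(add(add(SZ, mul(SSZ, SSSZ)), mul(Z, Z)))))
  step 8: S(S(S(add(S(add(Z, mul(SSZ, SSSZ))), mul(Z, Z)))))
  step 9: S(S(S(S(add(add(Z, mul(SSZ, SSSZ)), mul(Z, Z))))))
  step 10: S(S(S(S(add(mul(SSZ, SSSZ), mul(Z, Z))))))
  step 11: S(S(S(S(add(add(SSSZ, mul(SZ, SSSZ)), mul(Z, Z))))))
  step 12: S(S(S(S(add(S(add(SSZ, mul(SZ, SSSZ))), mul(Z, Z))))))
  step 13: S(S(S(S(S(add(add(SSZ, mul(SZ, SSSZ)), mul(Z, Z)))))))
  step 14: S(S(S(S(S(add(S(add(SZ, mul(SZ, SSSZ))), mul(Z, Z)))))))
  step 15: S(S(S(S(S(S(add(add(SZ, mul(SZ, SSSZ)), mul(Z, Z))))))))
  step 16: S(S(S(S(S(S(add(S(add(Z, mul(SZ, SSSZ))), mul(Z, Z))))))))
  step 17: S(S(S(S(S(S(S(add(add(Z, mul(SZ, SSSZ)), mul(Z, Z)))))))))
  step 18: S(S(S(S(S(S(S(add(mul(SZ, SSSZ), mul(Z, Z)))))))))
  step 19: S(S(S(S(S(S(S(add(add(SSSZ, mul(Z, SSSZ)), mul(Z, Z)))))))))

Answer: NO — after 19 steps the term is S(S(S(S(S(S(S(add(add(SSSZ, mul(Z, SSSZ)), mul(Z, Z))))))))), not yet normal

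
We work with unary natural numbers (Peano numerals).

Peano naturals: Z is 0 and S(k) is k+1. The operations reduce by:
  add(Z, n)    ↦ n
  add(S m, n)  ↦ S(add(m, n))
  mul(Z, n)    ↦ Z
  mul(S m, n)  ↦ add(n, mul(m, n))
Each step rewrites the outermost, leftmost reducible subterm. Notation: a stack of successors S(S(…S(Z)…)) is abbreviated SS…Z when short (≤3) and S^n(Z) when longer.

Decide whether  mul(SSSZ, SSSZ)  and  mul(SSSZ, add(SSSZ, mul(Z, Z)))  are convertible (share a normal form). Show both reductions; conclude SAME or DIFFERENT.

Answer: SAME — A ⇓ S^9(Z), B ⇓ S^9(Z)

Working:
Term A:
  start: mul(SSSZ, SSSZ)
  [1] add(SSSZ, mul(SSZ, SSSZ))
  [2] S(add(SSZ, mul(SSZ, SSSZ)))
  [3] S(S(add(SZ, mul(SSZ, SSSZ))))
  [4] S(S(S(add(Z, mul(SSZ, SSSZ)))))
  [5] S(S(S(mul(SSZ, SSSZ))))
  [6] S(S(S(add(SSSZ, mul(SZ, SSSZ)))))
  [7] S(S(S(S(add(SSZ, mul(SZ, SSSZ))))))
  [8] S(S(S(S(S(add(SZ, mul(SZ, SSSZ)))))))
  [9] S(S(S(S(S(S(add(Z, mul(SZ, SSSZ))))))))
  [10] S(S(S(S(S(S(mul(SZ, SSSZ)))))))
  [11] S(S(S(S(S(S(add(SSSZ, mul(Z, SSSZ))))))))
  [12] S(S(S(S(S(S(S(add(SSZ, mul(Z, SSSZ)))))))))
  [13] S(S(S(S(S(S(S(S(add(SZ, mul(Z, SSSZ))))))))))
  [14] S(S(S(S(S(S(S(S(S(add(Z, mul(Z, SSSZ)))))))))))
  [15] S(S(S(S(S(S(S(S(S(mul(Z, SSSZ))))))))))
  [16] S^9(Z)

Term B:
  start: mul(SSSZ, add(SSSZ, mul(Z, Z)))
  [1] add(add(SSSZ, mul(Z, Z)), mul(SSZ, add(SSSZ, mul(Z, Z))))
  [2] add(S(add(SSZ, mul(Z, Z))), mul(SSZ, add(SSSZ, mul(Z, Z))))
  [3] S(add(add(SSZ, mul(Z, Z)), mul(SSZ, add(SSSZ, mul(Z, Z)))))
  [4] S(add(S(add(SZ, mul(Z, Z))), mul(SSZ, add(SSSZ, mul(Z, Z)))))
  [5] S(S(add(add(SZ, mul(Z, Z)), mul(SSZ, add(SSSZ, mul(Z, Z))))))
  [6] S(S(add(S(add(Z, mul(Z, Z))), mul(SSZ, add(SSSZ, mul(Z, Z))))))
  [7] S(S(S(add(add(Z, mul(Z, Z)), mul(SSZ, add(SSSZ, mul(Z, Z)))))))
  [8] S(S(S(add(mul(Z, Z), mul(SSZ, add(SSSZ, mul(Z, Z)))))))
  [9] S(S(S(add(Z, mul(SSZ, add(SSSZ, mul(Z, Z)))))))
  [10] S(S(S(mul(SSZ, add(SSSZ, mul(Z, Z))))))
  [11] S(S(S(add(add(SSSZ, mul(Z, Z)), mul(SZ, add(SSSZ, mul(Z, Z)))))))
  [12] S(S(S(add(S(add(SSZ, mul(Z, Z))), mul(SZ, add(SSSZ, mul(Z, Z)))))))
  [13] S(S(S(S(add(add(SSZ, mul(Z, Z)), mul(SZ, add(SSSZ, mul(Z, Z))))))))
  [14] S(S(S(S(add(S(add(SZ, mul(Z, Z))), mul(SZ, add(SSSZ, mul(Z, Z))))))))
  [15] S(S(S(S(S(add(add(SZ, mul(Z, Z)), mul(SZ, add(SSSZ, mul(Z, Z)))))))))
  [16] S(S(S(S(S(add(S(add(Z, mul(Z, Z))), mul(SZ, add(SSSZ, mul(Z, Z)))))))))
  [17] S(S(S(S(S(S(add(add(Z, mul(Z, Z)), mul(SZ, add(SSSZ, mul(Z, Z))))))))))
  [18] S(S(S(S(S(S(add(mul(Z, Z), mul(SZ, add(SSSZ, mul(Z, Z))))))))))
  [19] S(S(S(S(S(S(add(Z, mul(SZ, add(SSSZ, mul(Z, Z))))))))))
  [20] S(S(S(S(S(S(mul(SZ, add(SSSZ, mul(Z, Z)))))))))
  [21] S(S(S(S(S(S(add(add(SSSZ, mul(Z, Z)), mul(Z, add(SSSZ, mul(Z, Z))))))))))
  [22] S(S(S(S(S(S(add(S(add(SSZ, mul(Z, Z))), mul(Z, add(SSSZ, mul(Z, Z))))))))))
  [23] S(S(S(S(S(S(S(add(add(SSZ, mul(Z, Z)), mul(Z, add(SSSZ, mul(Z, Z)))))))))))
  [24] S(S(S(S(S(S(S(add(S(add(SZ, mul(Z, Z))), mul(Z, add(SSSZ, mul(Z, Z)))))))))))
  [25] S(S(S(S(S(S(S(S(add(add(SZ, mul(Z, Z)), mul(Z, add(SSSZ, mul(Z, Z))))))))))))
  [26] S(S(S(S(S(S(S(S(add(S(add(Z, mul(Z, Z))), mul(Z, add(SSSZ, mul(Z, Z))))))))))))
  [27] S(S(S(S(S(S(S(S(S(add(add(Z, mul(Z, Z)), mul(Z, add(SSSZ, mul(Z, Z)))))))))))))
  [28] S(S(S(S(S(S(S(S(S(add(mul(Z, Z), mul(Z, add(SSSZ, mul(Z, Z)))))))))))))
  [29] S(S(S(S(S(S(S(S(S(add(Z, mul(Z, add(SSSZ, mul(Z, Z)))))))))))))
  [30] S(S(S(S(S(S(S(S(S(mul(Z, add(SSSZ, mul(Z, Z))))))))))))
  [31] S^9(Z)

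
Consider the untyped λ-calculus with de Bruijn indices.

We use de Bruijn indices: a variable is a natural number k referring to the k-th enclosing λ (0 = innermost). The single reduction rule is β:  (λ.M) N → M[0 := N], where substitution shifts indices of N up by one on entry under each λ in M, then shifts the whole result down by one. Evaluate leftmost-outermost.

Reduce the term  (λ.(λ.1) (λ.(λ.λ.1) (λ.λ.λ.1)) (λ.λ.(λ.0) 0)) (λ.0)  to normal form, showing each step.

Answer: normal form = λ.λ.0  (in 4 steps)

Working:
  start: (λ.(λ.1) (λ.(λ.λ.1) (λ.λ.λ.1)) (λ.λ.(λ.0) 0)) (λ.0)
  →1  (λ.λ.0) (λ.(λ.λ.1) (λ.λ.λ.1)) (λ.λ.(λ.0) 0)
  →2  (λ.0) (λ.λ.(λ.0) 0)
  →3  λ.λ.(λ.0) 0
  →4  λ.λ.0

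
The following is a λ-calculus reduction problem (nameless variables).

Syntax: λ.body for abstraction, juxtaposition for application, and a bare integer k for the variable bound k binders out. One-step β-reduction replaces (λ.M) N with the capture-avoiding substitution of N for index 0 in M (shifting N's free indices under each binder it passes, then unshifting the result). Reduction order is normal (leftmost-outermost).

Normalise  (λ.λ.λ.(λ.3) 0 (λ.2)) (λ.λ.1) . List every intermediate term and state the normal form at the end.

Answer: normal form = λ.λ.λ.λ.3  (in 3 steps)

Working:
  start: (λ.λ.λ.(λ.3) 0 (λ.2)) (λ.λ.1)
  →1  λ.λ.(λ.λ.λ.1) 0 (λ.2)
  →2  λ.λ.(λ.λ.1) (λ.2)
  →3  λ.λ.λ.λ.3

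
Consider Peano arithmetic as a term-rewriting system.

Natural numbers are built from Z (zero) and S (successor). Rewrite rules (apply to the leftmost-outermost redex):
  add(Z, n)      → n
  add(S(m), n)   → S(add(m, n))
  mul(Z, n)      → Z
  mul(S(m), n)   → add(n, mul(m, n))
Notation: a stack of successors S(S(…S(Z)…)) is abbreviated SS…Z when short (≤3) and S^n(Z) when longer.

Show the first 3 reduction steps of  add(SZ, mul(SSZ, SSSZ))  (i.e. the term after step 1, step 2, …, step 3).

  start: add(SZ, mul(SSZ, SSSZ))
  [1] S(add(Z, mul(SSZ, SSSZ)))
  [2] S(mul(SSZ, SSSZ))
  [3] S(add(SSSZ, mul(SZ, SSSZ)))

Answer: after 3 steps: S(add(SSSZ, mul(SZ, SSSZ)))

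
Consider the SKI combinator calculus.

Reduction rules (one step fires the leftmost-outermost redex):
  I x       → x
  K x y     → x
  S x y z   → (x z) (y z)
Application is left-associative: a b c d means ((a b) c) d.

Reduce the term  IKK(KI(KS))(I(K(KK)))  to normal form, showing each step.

  start: IKK(KI(KS))(I(K(KK)))
  step 1: KK(KI(KS))(I(K(KK)))
  step 2: K(I(K(KK)))
  step 3: K(K(KK))

Answer: normal form = K(K(KK))  (in 3 steps)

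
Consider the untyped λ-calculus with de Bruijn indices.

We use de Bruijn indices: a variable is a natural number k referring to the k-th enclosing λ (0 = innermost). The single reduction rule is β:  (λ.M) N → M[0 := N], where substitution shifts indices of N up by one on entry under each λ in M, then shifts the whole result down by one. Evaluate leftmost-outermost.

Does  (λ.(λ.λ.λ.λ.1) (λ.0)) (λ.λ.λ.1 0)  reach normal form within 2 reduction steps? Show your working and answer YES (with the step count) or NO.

  start: (λ.(λ.λ.λ.λ.1) (λ.0)) (λ.λ.λ.1 0)
  step 1: (λ.λ.λ.λ.1) (λ.0)
  step 2: λ.λ.λ.1

Answer: YES — reaches normal form λ.λ.λ.1 in 2 ≤ 2 steps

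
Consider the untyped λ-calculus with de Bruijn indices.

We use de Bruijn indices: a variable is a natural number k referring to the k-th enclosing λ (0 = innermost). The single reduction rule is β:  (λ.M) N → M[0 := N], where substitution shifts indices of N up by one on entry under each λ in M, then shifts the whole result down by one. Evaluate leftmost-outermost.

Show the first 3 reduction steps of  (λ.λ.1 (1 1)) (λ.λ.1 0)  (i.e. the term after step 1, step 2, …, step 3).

  start: (λ.λ.1 (1 1)) (λ.λ.1 0)
  step 1: λ.(λ.λ.1 0) ((λ.λ.1 0) (λ.λ.1 0))
  step 2: λ.λ.(λ.λ.1 0) (λ.λ.1 0) 0
  step 3: λ.λ.(λ.(λ.λ.1 0) 0) 0

Answer: after 3 steps: λ.λ.(λ.(λ.λ.1 0) 0) 0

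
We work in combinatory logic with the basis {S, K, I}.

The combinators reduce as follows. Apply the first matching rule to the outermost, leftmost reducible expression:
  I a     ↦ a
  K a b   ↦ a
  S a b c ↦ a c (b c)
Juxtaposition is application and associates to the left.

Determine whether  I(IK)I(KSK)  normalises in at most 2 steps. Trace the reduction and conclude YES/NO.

  start: I(IK)I(KSK)
  [1] IKI(KSK)
  [2] KI(KSK)

Answer: NO — after 2 steps the term is KI(KSK), not yet normal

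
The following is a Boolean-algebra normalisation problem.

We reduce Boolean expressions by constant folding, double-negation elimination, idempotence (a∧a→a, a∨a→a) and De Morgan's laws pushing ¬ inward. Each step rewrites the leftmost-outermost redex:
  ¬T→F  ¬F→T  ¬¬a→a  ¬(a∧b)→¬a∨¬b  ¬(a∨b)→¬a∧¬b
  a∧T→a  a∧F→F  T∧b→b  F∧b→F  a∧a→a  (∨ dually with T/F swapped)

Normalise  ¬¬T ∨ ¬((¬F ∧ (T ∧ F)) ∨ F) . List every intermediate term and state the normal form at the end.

Answer: normal form = T  (in 2 steps)

Working:
  start: ¬¬T ∨ ¬((¬F ∧ (T ∧ F)) ∨ F)
  [1] T ∨ ¬((¬F ∧ (T ∧ F)) ∨ F)
  [2] T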